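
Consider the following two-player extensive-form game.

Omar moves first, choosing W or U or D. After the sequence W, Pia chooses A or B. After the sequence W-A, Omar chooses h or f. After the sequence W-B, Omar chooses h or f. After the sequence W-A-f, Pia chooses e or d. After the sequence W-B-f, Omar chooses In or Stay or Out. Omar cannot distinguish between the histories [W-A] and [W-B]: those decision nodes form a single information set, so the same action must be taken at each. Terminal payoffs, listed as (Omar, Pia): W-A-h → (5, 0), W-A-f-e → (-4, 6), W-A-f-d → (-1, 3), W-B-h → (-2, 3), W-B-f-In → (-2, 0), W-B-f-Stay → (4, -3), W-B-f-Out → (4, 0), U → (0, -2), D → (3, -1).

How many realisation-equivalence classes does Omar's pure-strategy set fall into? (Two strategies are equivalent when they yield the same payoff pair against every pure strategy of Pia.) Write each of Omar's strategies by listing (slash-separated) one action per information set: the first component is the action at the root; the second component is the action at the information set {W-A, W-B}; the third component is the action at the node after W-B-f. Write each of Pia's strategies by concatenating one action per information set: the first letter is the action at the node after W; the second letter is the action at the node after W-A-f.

6

Omar has 18 pure strategies: W/h/In, W/h/Stay, W/h/Out, W/f/In, W/f/Stay, W/f/Out, U/h/In, U/h/Stay, U/h/Out, U/f/In, U/f/Stay, U/f/Out, D/h/In, D/h/Stay, D/h/Out, D/f/In, D/f/Stay, D/f/Out. Columns: Ae, Ad, Be, Bd.
{W/h/In, W/h/Stay, W/h/Out} → row (5,0) (5,0) (-2,3) (-2,3)
{W/f/In} → row (-4,6) (-1,3) (-2,0) (-2,0)
{W/f/Stay} → row (-4,6) (-1,3) (4,-3) (4,-3)
{W/f/Out} → row (-4,6) (-1,3) (4,0) (4,0)
{U/h/In, U/h/Stay, U/h/Out, U/f/In, U/f/Stay, U/f/Out} → row (0,-2) (0,-2) (0,-2) (0,-2)
{D/h/In, D/h/Stay, D/h/Out, D/f/In, D/f/Stay, D/f/Out} → row (3,-1) (3,-1) (3,-1) (3,-1)
That's 6 distinct rows out of 18 strategies.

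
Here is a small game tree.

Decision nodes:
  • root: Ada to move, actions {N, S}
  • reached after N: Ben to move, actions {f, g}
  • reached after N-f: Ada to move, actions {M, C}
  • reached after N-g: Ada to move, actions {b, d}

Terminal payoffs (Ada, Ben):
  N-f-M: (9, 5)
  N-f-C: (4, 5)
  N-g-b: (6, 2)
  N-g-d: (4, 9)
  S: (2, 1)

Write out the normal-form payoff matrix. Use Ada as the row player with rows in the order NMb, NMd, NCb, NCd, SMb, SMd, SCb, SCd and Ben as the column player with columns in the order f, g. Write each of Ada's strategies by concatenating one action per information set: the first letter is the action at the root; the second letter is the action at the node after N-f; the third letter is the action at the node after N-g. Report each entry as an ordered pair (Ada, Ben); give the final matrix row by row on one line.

Row NMb: f→(9,5), g→(6,2)
Row NMd: f→(9,5), g→(4,9)
Row NCb: f→(4,5), g→(6,2)
Row NCd: f→(4,5), g→(4,9)
Row SMb: f→(2,1), g→(2,1)
Row SMd: f→(2,1), g→(2,1)
Row SCb: f→(2,1), g→(2,1)
Row SCd: f→(2,1), g→(2,1)

NMb: (9,5) (6,2) | NMd: (9,5) (4,9) | NCb: (4,5) (6,2) | NCd: (4,5) (4,9) | SMb: (2,1) (2,1) | SMd: (2,1) (2,1) | SCb: (2,1) (2,1) | SCd: (2,1) (2,1)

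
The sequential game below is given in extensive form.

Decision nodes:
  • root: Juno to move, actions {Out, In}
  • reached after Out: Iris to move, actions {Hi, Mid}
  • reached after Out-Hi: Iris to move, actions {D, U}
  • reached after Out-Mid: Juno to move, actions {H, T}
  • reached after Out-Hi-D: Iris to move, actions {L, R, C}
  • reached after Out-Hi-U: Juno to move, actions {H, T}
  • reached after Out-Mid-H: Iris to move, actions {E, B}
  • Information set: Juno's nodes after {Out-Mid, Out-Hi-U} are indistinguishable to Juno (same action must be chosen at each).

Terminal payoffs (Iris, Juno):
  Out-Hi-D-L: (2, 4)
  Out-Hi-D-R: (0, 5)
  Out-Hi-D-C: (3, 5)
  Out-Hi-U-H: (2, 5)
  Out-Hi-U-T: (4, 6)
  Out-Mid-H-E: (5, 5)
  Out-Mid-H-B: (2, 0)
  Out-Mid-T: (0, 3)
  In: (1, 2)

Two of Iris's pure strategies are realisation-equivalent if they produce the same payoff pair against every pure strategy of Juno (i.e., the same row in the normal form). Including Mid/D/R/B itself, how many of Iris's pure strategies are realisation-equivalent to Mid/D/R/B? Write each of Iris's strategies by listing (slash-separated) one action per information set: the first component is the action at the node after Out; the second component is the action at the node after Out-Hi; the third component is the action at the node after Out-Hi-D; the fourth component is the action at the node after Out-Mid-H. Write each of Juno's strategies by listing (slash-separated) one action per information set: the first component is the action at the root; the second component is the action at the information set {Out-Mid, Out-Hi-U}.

6

Row for Mid/D/R/B (columns Out/H, Out/T, In/H, In/T): (2,0) (0,3) (1,2) (1,2).
Under Mid/D/R/B, Iris's choice at the node after Out-Hi and at the node after Out-Hi-D can never be reached regardless of what Juno does, so varying those choices leaves every outcome unchanged.
Holding the reachable choices fixed and varying the unreachable ones freely already gives 2 × 3 = 6 equivalent strategies.
No other strategy reproduces this row, so those 6 are the full class: Mid/D/L/B, Mid/D/R/B, Mid/D/C/B, Mid/U/L/B, Mid/U/R/B, Mid/U/C/B.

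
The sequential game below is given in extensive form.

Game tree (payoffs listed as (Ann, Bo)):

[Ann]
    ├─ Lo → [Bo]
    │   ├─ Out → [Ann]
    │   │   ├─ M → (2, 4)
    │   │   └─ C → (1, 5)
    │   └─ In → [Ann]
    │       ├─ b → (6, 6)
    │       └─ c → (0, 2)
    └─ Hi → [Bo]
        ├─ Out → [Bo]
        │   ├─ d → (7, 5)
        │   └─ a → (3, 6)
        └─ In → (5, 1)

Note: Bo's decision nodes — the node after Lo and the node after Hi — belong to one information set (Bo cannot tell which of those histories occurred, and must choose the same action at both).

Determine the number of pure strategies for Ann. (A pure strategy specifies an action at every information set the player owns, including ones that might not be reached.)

Ann owns the root with actions {Lo, Hi} — two choices.
Ann owns the node after Lo-Out with actions {M, C} — two choices.
Ann owns the node after Lo-In with actions {b, c} — two choices.
A pure strategy fixes one action at each information set independently, so the count is the product 2 × 2 × 2 = 8.
(For reference, Bo has 4 pure strategies, giving a 8×4 normal-form matrix.)

8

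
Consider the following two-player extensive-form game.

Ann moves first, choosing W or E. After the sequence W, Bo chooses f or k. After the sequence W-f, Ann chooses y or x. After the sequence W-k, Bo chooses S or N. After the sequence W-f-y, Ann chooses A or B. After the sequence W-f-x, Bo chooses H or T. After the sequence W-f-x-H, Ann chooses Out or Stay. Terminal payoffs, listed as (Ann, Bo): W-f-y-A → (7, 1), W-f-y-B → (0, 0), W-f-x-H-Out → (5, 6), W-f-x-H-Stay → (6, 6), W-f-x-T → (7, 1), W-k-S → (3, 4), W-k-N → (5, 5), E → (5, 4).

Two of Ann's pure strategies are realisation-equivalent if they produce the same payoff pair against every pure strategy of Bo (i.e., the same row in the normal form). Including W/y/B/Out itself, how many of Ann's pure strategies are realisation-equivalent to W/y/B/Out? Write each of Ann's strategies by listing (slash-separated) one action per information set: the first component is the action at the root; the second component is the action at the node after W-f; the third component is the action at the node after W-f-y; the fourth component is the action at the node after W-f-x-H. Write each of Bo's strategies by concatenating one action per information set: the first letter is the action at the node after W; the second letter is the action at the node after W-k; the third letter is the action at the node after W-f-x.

Row for W/y/B/Out (columns fSH, fST, fNH, fNT, kSH, kST, kNH, kNT): (0,0) (0,0) (0,0) (0,0) (3,4) (3,4) (5,5) (5,5).
Under W/y/B/Out, Ann's choice at the node after W-f-x-H can never be reached regardless of what Bo does, so varying those choices leaves every outcome unchanged.
Holding the reachable choices fixed and varying the unreachable one freely already gives 2 equivalent strategies.
No other strategy reproduces this row, so those 2 are the full class: W/y/B/Out, W/y/B/Stay.

2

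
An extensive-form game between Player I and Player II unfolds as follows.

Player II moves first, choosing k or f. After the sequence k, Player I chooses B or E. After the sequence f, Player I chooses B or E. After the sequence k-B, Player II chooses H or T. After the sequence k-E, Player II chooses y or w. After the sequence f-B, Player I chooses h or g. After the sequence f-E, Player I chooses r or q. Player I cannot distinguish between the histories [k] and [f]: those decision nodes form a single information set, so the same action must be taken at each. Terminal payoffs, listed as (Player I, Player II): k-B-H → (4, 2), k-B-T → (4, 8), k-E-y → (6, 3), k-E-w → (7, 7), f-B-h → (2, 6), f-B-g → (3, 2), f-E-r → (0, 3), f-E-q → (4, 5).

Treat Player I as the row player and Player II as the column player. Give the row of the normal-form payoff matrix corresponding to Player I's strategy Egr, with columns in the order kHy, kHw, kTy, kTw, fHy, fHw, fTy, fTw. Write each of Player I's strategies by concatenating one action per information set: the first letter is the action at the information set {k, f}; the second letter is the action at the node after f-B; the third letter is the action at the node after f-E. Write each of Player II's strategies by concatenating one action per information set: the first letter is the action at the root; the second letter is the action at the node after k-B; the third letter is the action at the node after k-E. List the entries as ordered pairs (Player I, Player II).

(6,3) (7,7) (6,3) (7,7) (0,3) (0,3) (0,3) (0,3)

vs kHy: Player II plays k → Player I plays E at [k] → Player II plays y at [k-E] → (6, 3)
vs kHw: Player II plays k → Player I plays E at [k] → Player II plays w at [k-E] → (7, 7)
vs kTy: Player II plays k → Player I plays E at [k] → Player II plays y at [k-E] → (6, 3)
vs kTw: Player II plays k → Player I plays E at [k] → Player II plays w at [k-E] → (7, 7)
vs fHy: Player II plays f → Player I plays E at [f] → Player I plays r at [f-E] → (0, 3)
vs fHw: Player II plays f → Player I plays E at [f] → Player I plays r at [f-E] → (0, 3)
vs fTy: Player II plays f → Player I plays E at [f] → Player I plays r at [f-E] → (0, 3)
vs fTw: Player II plays f → Player I plays E at [f] → Player I plays r at [f-E] → (0, 3)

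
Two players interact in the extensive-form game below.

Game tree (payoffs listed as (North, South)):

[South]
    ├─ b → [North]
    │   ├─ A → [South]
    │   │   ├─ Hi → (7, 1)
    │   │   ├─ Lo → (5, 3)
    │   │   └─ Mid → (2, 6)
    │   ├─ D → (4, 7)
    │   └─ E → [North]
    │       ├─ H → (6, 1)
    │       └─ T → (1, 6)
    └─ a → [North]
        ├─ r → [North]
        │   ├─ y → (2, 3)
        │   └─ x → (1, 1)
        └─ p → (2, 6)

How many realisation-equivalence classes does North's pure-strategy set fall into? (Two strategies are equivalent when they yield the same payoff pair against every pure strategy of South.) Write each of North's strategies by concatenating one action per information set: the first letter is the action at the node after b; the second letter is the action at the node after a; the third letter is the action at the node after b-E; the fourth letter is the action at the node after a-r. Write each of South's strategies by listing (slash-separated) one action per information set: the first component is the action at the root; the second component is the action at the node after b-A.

North has 24 pure strategies: ArHy, ArHx, ArTy, ArTx, ApHy, ApHx, ApTy, ApTx, DrHy, DrHx, DrTy, DrTx, DpHy, DpHx, DpTy, DpTx, ErHy, ErHx, ErTy, ErTx, EpHy, EpHx, EpTy, EpTx. Columns: b/Hi, b/Lo, b/Mid, a/Hi, a/Lo, a/Mid.
{ArHy, ArTy} → row (7,1) (5,3) (2,6) (2,3) (2,3) (2,3)
{ArHx, ArTx} → row (7,1) (5,3) (2,6) (1,1) (1,1) (1,1)
{ApHy, ApHx, ApTy, ApTx} → row (7,1) (5,3) (2,6) (2,6) (2,6) (2,6)
{DrHy, DrTy} → row (4,7) (4,7) (4,7) (2,3) (2,3) (2,3)
{DrHx, DrTx} → row (4,7) (4,7) (4,7) (1,1) (1,1) (1,1)
{DpHy, DpHx, DpTy, DpTx} → row (4,7) (4,7) (4,7) (2,6) (2,6) (2,6)
{ErHy} → row (6,1) (6,1) (6,1) (2,3) (2,3) (2,3)
{ErHx} → row (6,1) (6,1) (6,1) (1,1) (1,1) (1,1)
{ErTy} → row (1,6) (1,6) (1,6) (2,3) (2,3) (2,3)
{ErTx} → row (1,6) (1,6) (1,6) (1,1) (1,1) (1,1)
{EpHy, EpHx} → row (6,1) (6,1) (6,1) (2,6) (2,6) (2,6)
{EpTy, EpTx} → row (1,6) (1,6) (1,6) (2,6) (2,6) (2,6)
That's 12 distinct rows out of 24 strategies.

12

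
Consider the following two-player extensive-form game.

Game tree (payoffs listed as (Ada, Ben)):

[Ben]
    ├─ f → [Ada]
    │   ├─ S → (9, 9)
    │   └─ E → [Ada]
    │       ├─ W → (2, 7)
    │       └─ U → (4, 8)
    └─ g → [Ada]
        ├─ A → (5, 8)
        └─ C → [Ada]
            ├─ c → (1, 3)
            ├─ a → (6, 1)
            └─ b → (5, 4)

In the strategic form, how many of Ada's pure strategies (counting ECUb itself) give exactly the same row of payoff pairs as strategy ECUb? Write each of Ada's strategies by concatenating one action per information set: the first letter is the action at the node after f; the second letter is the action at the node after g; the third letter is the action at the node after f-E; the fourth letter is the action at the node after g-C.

1

Row for ECUb (columns f, g): (4,8) (5,4).
Every one of Ada's information sets is on the play path for some reply by Ben when Ada follows ECUb.
Changing the action at any of them therefore changes at least one column, so only ECUb itself gives this row.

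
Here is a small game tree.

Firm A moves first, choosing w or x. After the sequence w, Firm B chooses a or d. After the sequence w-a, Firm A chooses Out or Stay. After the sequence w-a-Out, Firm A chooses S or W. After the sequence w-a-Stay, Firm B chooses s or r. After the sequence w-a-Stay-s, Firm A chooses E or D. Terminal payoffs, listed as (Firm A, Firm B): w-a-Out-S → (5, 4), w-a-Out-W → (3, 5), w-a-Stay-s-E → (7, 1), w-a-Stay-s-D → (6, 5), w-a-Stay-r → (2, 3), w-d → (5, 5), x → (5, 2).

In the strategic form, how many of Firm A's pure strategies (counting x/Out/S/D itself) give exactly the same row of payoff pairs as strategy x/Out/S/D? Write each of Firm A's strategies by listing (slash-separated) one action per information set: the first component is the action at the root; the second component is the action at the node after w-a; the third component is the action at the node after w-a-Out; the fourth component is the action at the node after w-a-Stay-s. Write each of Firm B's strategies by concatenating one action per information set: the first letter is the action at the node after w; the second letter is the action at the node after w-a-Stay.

Row for x/Out/S/D (columns as, ar, ds, dr): (5,2) (5,2) (5,2) (5,2).
Under x/Out/S/D, Firm A's choice at the node after w-a and at the node after w-a-Out and at the node after w-a-Stay-s can never be reached regardless of what Firm B does, so varying those choices leaves every outcome unchanged.
Holding the reachable choices fixed and varying the unreachable ones freely already gives 2 × 2 × 2 = 8 equivalent strategies.
No other strategy reproduces this row, so those 8 are the full class: x/Out/S/E, x/Out/S/D, x/Out/W/E, x/Out/W/D, x/Stay/S/E, x/Stay/S/D, x/Stay/W/E, x/Stay/W/D.

8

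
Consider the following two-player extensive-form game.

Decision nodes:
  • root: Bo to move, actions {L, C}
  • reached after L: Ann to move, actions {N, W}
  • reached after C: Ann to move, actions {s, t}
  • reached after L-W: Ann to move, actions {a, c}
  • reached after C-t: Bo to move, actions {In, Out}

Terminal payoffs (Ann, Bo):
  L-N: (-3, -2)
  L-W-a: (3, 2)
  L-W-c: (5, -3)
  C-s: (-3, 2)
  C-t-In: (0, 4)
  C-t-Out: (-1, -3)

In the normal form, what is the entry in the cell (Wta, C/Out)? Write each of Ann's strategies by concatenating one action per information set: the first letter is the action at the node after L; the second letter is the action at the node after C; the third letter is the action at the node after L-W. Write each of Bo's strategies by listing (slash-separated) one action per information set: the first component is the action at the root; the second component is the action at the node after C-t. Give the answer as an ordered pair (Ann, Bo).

Trace the play path from the root:
  Bo plays C
  Ann plays t at [C]
  Bo plays Out at [C-t]
→ terminal payoff (-1, -3).
(Ann's choice at the node after L is never reached on this path, so it doesn't affect the outcome.)

(-1, -3)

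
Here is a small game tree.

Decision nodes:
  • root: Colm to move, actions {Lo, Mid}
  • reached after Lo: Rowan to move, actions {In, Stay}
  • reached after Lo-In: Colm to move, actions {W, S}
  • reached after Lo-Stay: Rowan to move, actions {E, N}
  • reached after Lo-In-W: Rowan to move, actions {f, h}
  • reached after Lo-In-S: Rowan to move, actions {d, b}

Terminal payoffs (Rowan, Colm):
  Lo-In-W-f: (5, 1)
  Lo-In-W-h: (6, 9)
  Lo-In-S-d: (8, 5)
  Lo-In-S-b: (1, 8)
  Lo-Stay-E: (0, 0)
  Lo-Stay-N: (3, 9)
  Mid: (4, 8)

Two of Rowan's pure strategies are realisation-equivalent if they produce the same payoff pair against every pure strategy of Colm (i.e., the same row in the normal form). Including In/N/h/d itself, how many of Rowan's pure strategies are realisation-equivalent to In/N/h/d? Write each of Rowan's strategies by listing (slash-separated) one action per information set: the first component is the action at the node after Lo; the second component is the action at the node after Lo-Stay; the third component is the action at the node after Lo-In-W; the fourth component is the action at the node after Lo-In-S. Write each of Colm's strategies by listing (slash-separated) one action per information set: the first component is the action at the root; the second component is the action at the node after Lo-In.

Row for In/N/h/d (columns Lo/W, Lo/S, Mid/W, Mid/S): (6,9) (8,5) (4,8) (4,8).
Under In/N/h/d, Rowan's choice at the node after Lo-Stay can never be reached regardless of what Colm does, so varying those choices leaves every outcome unchanged.
Holding the reachable choices fixed and varying the unreachable one freely already gives 2 equivalent strategies.
No other strategy reproduces this row, so those 2 are the full class: In/E/h/d, In/N/h/d.

2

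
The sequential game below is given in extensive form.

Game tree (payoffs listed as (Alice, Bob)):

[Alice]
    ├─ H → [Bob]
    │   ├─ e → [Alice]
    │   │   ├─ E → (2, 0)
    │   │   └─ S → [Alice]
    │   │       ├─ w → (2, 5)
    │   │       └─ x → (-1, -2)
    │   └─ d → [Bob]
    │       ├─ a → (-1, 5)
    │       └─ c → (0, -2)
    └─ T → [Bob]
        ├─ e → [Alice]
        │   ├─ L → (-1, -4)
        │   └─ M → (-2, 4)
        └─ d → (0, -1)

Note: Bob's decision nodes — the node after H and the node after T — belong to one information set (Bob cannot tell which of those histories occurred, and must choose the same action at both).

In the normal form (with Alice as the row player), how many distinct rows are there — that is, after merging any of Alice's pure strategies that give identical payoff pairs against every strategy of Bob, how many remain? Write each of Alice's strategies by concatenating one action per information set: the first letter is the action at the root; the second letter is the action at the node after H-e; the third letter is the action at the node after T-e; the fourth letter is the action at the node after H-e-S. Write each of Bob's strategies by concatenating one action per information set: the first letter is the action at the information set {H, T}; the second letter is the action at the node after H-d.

5

Alice has 16 pure strategies: HELw, HELx, HEMw, HEMx, HSLw, HSLx, HSMw, HSMx, TELw, TELx, TEMw, TEMx, TSLw, TSLx, TSMw, TSMx. Columns: ea, ec, da, dc.
{HELw, HELx, HEMw, HEMx} → row (2,0) (2,0) (-1,5) (0,-2)
{HSLw, HSMw} → row (2,5) (2,5) (-1,5) (0,-2)
{HSLx, HSMx} → row (-1,-2) (-1,-2) (-1,5) (0,-2)
{TELw, TELx, TSLw, TSLx} → row (-1,-4) (-1,-4) (0,-1) (0,-1)
{TEMw, TEMx, TSMw, TSMx} → row (-2,4) (-2,4) (0,-1) (0,-1)
That's 5 distinct rows out of 16 strategies.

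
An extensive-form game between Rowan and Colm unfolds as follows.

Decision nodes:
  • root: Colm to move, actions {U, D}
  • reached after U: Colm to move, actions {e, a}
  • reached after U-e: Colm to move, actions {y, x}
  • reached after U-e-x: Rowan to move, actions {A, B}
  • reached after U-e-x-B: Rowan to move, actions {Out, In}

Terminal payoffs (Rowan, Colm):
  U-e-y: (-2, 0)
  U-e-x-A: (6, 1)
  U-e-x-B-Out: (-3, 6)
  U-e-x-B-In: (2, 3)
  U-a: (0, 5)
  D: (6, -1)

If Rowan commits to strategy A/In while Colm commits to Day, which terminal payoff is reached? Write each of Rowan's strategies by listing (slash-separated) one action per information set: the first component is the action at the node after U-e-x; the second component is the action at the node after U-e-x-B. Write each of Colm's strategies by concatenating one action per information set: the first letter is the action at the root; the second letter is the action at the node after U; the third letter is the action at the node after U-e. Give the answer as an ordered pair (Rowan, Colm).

(6, -1)

Trace the play path from the root:
  Colm plays D
→ terminal payoff (6, -1).
(Rowan's choice at the node after U-e-x is never reached on this path, so it doesn't affect the outcome.)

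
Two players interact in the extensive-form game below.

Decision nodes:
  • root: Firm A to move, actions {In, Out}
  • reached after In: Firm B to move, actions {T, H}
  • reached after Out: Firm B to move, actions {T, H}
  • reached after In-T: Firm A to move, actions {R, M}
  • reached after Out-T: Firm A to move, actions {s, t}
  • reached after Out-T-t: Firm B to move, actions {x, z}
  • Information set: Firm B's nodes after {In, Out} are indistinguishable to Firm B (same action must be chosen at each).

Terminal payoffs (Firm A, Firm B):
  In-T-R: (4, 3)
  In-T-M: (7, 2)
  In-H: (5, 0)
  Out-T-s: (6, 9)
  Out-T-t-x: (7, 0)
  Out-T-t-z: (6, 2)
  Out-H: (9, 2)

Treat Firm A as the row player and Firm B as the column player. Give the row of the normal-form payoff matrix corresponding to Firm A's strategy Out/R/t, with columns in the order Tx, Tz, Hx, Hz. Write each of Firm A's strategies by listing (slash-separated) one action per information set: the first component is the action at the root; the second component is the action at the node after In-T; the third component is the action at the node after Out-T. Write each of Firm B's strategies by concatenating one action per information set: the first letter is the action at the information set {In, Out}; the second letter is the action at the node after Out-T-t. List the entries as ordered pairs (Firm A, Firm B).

(7,0) (6,2) (9,2) (9,2)

vs Tx: Firm A plays Out → Firm B plays T at [Out] → Firm A plays t at [Out-T] → Firm B plays x at [Out-T-t] → (7, 0)
vs Tz: Firm A plays Out → Firm B plays T at [Out] → Firm A plays t at [Out-T] → Firm B plays z at [Out-T-t] → (6, 2)
vs Hx: Firm A plays Out → Firm B plays H at [Out] → (9, 2)
vs Hz: Firm A plays Out → Firm B plays H at [Out] → (9, 2)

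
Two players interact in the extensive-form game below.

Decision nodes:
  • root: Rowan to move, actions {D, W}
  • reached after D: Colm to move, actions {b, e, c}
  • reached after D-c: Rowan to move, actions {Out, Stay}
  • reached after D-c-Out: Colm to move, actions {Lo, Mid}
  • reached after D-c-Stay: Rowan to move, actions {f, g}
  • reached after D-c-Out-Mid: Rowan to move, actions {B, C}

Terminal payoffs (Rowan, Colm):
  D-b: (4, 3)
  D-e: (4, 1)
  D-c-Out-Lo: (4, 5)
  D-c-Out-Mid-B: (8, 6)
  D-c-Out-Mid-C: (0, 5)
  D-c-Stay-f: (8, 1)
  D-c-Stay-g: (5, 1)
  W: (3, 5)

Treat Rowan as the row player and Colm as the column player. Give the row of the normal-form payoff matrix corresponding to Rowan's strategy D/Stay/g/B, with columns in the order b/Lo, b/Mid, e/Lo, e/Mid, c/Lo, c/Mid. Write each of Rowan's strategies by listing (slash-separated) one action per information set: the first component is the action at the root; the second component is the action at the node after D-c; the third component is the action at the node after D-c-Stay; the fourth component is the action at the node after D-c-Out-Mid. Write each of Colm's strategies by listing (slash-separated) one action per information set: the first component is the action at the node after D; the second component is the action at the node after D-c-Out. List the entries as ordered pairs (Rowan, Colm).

(4,3) (4,3) (4,1) (4,1) (5,1) (5,1)

vs b/Lo: Rowan plays D → Colm plays b at [D] → (4, 3)
vs b/Mid: Rowan plays D → Colm plays b at [D] → (4, 3)
vs e/Lo: Rowan plays D → Colm plays e at [D] → (4, 1)
vs e/Mid: Rowan plays D → Colm plays e at [D] → (4, 1)
vs c/Lo: Rowan plays D → Colm plays c at [D] → Rowan plays Stay at [D-c] → Rowan plays g at [D-c-Stay] → (5, 1)
vs c/Mid: Rowan plays D → Colm plays c at [D] → Rowan plays Stay at [D-c] → Rowan plays g at [D-c-Stay] → (5, 1)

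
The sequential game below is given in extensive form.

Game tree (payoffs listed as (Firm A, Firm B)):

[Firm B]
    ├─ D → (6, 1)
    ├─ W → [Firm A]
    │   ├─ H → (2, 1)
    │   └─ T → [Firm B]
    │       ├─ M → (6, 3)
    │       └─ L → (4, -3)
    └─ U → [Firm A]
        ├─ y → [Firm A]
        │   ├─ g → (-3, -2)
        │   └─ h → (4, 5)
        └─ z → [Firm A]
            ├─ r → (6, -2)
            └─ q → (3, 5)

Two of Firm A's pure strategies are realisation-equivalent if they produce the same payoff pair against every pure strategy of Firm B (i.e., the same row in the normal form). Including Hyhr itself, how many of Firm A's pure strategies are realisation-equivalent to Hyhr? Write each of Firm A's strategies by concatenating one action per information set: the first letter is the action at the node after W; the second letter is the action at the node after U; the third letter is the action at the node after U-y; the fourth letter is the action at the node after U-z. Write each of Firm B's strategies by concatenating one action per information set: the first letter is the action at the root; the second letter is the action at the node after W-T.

Row for Hyhr (columns DM, DL, WM, WL, UM, UL): (6,1) (6,1) (2,1) (2,1) (4,5) (4,5).
Under Hyhr, Firm A's choice at the node after U-z can never be reached regardless of what Firm B does, so varying those choices leaves every outcome unchanged.
Holding the reachable choices fixed and varying the unreachable one freely already gives 2 equivalent strategies.
No other strategy reproduces this row, so those 2 are the full class: Hyhr, Hyhq.

2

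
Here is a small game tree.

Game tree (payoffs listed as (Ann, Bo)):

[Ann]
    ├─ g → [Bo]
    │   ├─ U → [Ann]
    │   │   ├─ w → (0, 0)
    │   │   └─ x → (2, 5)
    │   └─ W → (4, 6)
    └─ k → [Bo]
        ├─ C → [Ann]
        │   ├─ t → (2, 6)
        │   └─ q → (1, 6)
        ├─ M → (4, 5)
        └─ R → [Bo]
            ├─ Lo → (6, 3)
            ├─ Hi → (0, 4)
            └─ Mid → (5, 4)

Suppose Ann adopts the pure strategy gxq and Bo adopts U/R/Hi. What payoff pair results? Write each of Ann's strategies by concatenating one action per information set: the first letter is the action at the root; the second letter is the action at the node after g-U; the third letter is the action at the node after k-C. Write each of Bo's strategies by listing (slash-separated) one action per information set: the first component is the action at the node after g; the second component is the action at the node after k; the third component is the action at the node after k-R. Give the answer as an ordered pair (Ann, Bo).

Trace the play path from the root:
  Ann plays g
  Bo plays U at [g]
  Ann plays x at [g-U]
→ terminal payoff (2, 5).
(Ann's choice at the node after k-C is never reached on this path, so it doesn't affect the outcome.)

(2, 5)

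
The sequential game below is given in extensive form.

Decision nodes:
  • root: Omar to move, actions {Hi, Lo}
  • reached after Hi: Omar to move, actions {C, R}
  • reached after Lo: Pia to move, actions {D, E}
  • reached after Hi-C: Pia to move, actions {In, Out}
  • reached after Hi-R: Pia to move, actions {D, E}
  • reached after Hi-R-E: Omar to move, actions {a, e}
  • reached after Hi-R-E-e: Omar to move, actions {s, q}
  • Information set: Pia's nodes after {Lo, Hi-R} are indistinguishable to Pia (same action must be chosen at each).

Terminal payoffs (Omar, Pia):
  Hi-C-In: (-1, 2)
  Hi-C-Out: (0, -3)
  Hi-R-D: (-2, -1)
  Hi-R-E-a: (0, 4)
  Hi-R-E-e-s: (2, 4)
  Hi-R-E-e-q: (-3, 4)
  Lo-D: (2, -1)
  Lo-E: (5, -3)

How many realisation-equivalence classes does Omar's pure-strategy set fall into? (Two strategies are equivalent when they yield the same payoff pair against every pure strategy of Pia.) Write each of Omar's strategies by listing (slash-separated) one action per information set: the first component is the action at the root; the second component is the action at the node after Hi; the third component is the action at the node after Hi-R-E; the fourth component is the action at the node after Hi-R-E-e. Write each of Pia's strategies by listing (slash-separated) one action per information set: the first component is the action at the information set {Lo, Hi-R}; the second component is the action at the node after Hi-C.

Omar has 16 pure strategies: Hi/C/a/s, Hi/C/a/q, Hi/C/e/s, Hi/C/e/q, Hi/R/a/s, Hi/R/a/q, Hi/R/e/s, Hi/R/e/q, Lo/C/a/s, Lo/C/a/q, Lo/C/e/s, Lo/C/e/q, Lo/R/a/s, Lo/R/a/q, Lo/R/e/s, Lo/R/e/q. Columns: D/In, D/Out, E/In, E/Out.
{Hi/C/a/s, Hi/C/a/q, Hi/C/e/s, Hi/C/e/q} → row (-1,2) (0,-3) (-1,2) (0,-3)
{Hi/R/a/s, Hi/R/a/q} → row (-2,-1) (-2,-1) (0,4) (0,4)
{Hi/R/e/s} → row (-2,-1) (-2,-1) (2,4) (2,4)
{Hi/R/e/q} → row (-2,-1) (-2,-1) (-3,4) (-3,4)
{Lo/C/a/s, Lo/C/a/q, Lo/C/e/s, Lo/C/e/q, Lo/R/a/s, Lo/R/a/q, Lo/R/e/s, Lo/R/e/q} → row (2,-1) (2,-1) (5,-3) (5,-3)
That's 5 distinct rows out of 16 strategies.

5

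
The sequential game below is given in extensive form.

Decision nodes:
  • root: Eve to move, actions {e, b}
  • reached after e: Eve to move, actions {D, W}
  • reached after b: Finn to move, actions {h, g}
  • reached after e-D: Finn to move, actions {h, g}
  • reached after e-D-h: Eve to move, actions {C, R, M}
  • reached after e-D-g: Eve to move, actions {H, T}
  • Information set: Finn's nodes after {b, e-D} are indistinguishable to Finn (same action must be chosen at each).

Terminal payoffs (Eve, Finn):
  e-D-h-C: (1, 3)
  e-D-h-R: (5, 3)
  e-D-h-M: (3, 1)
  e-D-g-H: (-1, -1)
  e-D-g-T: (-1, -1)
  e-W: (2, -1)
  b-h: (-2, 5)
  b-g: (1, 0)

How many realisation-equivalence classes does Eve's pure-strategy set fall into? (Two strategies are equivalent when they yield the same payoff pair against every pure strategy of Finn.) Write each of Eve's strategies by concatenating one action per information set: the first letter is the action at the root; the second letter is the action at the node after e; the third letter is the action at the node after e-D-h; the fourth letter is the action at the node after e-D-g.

Eve has 24 pure strategies: eDCH, eDCT, eDRH, eDRT, eDMH, eDMT, eWCH, eWCT, eWRH, eWRT, eWMH, eWMT, bDCH, bDCT, bDRH, bDRT, bDMH, bDMT, bWCH, bWCT, bWRH, bWRT, bWMH, bWMT. Columns: h, g.
{eDCH, eDCT} → row (1,3) (-1,-1)
{eDRH, eDRT} → row (5,3) (-1,-1)
{eDMH, eDMT} → row (3,1) (-1,-1)
{eWCH, eWCT, eWRH, eWRT, eWMH, eWMT} → row (2,-1) (2,-1)
{bDCH, bDCT, bDRH, bDRT, bDMH, bDMT, bWCH, bWCT, bWRH, bWRT, bWMH, bWMT} → row (-2,5) (1,0)
That's 5 distinct rows out of 24 strategies.

5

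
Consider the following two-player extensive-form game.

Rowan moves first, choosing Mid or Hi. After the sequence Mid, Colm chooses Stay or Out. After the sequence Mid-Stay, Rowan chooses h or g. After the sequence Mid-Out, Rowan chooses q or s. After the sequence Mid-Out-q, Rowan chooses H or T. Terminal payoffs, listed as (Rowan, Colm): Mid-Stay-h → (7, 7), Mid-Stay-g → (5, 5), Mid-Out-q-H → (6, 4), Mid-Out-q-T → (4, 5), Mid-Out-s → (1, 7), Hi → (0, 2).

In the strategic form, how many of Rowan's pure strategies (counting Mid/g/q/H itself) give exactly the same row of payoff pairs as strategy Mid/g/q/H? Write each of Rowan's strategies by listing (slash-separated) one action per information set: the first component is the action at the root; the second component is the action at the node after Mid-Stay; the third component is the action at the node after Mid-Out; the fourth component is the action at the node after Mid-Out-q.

1

Row for Mid/g/q/H (columns Stay, Out): (5,5) (6,4).
Every one of Rowan's information sets is on the play path for some reply by Colm when Rowan follows Mid/g/q/H.
Changing the action at any of them therefore changes at least one column, so only Mid/g/q/H itself gives this row.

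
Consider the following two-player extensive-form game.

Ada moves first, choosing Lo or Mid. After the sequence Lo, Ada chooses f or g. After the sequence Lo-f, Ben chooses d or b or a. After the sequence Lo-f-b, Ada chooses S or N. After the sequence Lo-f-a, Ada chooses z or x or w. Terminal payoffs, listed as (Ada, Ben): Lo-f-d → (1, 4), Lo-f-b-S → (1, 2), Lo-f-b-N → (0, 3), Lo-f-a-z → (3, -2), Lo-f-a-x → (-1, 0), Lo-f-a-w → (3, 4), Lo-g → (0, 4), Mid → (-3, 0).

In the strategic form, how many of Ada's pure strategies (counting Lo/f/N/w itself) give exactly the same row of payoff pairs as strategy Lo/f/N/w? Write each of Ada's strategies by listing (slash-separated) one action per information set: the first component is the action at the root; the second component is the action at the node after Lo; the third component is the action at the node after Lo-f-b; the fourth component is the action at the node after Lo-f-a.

1

Row for Lo/f/N/w (columns d, b, a): (1,4) (0,3) (3,4).
Every one of Ada's information sets is on the play path for some reply by Ben when Ada follows Lo/f/N/w.
Changing the action at any of them therefore changes at least one column, so only Lo/f/N/w itself gives this row.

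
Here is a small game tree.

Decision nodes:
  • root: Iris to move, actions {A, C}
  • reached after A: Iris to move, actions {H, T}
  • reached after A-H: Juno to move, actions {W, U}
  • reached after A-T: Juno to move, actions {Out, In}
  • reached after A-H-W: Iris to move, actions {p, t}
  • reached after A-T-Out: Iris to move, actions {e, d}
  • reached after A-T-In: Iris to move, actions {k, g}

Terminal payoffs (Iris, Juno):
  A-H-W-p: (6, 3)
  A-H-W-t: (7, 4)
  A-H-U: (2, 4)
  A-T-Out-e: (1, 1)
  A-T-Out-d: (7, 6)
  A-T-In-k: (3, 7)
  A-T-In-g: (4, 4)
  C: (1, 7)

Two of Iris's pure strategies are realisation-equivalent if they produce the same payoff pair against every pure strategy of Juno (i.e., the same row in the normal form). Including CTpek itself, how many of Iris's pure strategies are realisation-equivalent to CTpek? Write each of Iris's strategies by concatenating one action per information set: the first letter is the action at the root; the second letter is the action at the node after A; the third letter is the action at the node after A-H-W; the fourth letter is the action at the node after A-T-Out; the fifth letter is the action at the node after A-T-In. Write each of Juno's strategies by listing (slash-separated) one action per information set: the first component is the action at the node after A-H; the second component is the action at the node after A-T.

Row for CTpek (columns W/Out, W/In, U/Out, U/In): (1,7) (1,7) (1,7) (1,7).
Under CTpek, Iris's choice at the node after A and at the node after A-H-W and at the node after A-T-Out and at the node after A-T-In can never be reached regardless of what Juno does, so varying those choices leaves every outcome unchanged.
Holding the reachable choices fixed and varying the unreachable ones freely already gives 2 × 2 × 2 × 2 = 16 equivalent strategies.
No other strategy reproduces this row, so those 16 are the full class: CHpek, CHpeg, CHpdk, CHpdg, CHtek, CHteg, CHtdk, CHtdg, CTpek, CTpeg, CTpdk, CTpdg, CTtek, CTteg, CTtdk, CTtdg.

16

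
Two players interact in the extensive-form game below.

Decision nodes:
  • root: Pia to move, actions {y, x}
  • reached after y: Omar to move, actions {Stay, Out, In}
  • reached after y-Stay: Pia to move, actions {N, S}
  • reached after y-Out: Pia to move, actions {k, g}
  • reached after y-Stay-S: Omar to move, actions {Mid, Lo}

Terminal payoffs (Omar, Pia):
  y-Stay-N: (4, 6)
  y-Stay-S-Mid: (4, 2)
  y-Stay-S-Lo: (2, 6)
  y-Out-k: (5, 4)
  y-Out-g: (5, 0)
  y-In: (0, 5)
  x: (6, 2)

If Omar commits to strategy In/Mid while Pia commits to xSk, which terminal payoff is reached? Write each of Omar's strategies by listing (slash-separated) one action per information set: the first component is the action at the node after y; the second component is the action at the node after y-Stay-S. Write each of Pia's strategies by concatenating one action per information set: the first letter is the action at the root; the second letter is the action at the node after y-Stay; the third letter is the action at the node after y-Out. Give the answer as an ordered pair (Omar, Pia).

(6, 2)

Trace the play path from the root:
  Pia plays x
→ terminal payoff (6, 2).
(Omar's choice at the node after y is never reached on this path, so it doesn't affect the outcome.)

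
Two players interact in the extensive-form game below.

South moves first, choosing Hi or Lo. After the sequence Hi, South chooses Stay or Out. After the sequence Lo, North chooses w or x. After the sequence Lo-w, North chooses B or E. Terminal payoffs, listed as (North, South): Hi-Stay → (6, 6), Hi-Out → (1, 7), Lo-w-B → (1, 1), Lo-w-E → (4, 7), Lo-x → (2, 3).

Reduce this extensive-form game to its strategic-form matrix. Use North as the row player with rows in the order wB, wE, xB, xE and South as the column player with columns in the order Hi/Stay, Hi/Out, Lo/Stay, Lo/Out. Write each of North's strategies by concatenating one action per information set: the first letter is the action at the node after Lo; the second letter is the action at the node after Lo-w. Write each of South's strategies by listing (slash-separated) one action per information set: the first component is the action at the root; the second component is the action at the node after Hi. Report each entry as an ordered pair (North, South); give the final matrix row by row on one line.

wB: (6,6) (1,7) (1,1) (1,1) | wE: (6,6) (1,7) (4,7) (4,7) | xB: (6,6) (1,7) (2,3) (2,3) | xE: (6,6) (1,7) (2,3) (2,3)

Row wB: Hi/Stay→(6,6), Hi/Out→(1,7), Lo/Stay→(1,1), Lo/Out→(1,1)
Row wE: Hi/Stay→(6,6), Hi/Out→(1,7), Lo/Stay→(4,7), Lo/Out→(4,7)
Row xB: Hi/Stay→(6,6), Hi/Out→(1,7), Lo/Stay→(2,3), Lo/Out→(2,3)
Row xE: Hi/Stay→(6,6), Hi/Out→(1,7), Lo/Stay→(2,3), Lo/Out→(2,3)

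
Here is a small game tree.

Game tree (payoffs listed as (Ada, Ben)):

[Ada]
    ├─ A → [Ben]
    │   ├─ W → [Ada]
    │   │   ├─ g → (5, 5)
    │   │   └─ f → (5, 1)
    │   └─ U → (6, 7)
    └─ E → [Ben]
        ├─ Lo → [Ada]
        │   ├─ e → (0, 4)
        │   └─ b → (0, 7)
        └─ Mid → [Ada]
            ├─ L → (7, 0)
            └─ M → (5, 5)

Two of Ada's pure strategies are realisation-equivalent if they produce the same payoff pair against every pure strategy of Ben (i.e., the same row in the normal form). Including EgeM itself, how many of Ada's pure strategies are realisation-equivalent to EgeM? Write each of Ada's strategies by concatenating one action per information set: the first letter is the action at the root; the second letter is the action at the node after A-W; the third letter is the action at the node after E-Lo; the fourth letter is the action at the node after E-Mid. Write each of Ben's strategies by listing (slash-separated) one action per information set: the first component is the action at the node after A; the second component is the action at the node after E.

2

Row for EgeM (columns W/Lo, W/Mid, U/Lo, U/Mid): (0,4) (5,5) (0,4) (5,5).
Under EgeM, Ada's choice at the node after A-W can never be reached regardless of what Ben does, so varying those choices leaves every outcome unchanged.
Holding the reachable choices fixed and varying the unreachable one freely already gives 2 equivalent strategies.
No other strategy reproduces this row, so those 2 are the full class: EgeM, EfeM.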